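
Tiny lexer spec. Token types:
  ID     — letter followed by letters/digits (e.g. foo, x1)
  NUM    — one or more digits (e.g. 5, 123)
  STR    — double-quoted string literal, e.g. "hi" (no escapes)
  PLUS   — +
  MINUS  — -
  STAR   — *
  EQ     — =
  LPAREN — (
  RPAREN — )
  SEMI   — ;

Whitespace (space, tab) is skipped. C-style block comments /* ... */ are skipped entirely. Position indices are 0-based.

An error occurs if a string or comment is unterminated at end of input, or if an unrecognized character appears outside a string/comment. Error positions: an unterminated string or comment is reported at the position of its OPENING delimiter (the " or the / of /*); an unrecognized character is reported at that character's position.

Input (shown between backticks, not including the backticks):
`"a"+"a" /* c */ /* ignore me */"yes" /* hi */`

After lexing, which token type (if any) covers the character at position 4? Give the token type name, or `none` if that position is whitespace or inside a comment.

Answer: STR

Derivation:
pos=0: enter STRING mode
pos=0: emit STR "a" (now at pos=3)
pos=3: emit PLUS '+'
pos=4: enter STRING mode
pos=4: emit STR "a" (now at pos=7)
pos=8: enter COMMENT mode (saw '/*')
exit COMMENT mode (now at pos=15)
pos=16: enter COMMENT mode (saw '/*')
exit COMMENT mode (now at pos=31)
pos=31: enter STRING mode
pos=31: emit STR "yes" (now at pos=36)
pos=37: enter COMMENT mode (saw '/*')
exit COMMENT mode (now at pos=45)
DONE. 4 tokens: [STR, PLUS, STR, STR]
Position 4: char is '"' -> STR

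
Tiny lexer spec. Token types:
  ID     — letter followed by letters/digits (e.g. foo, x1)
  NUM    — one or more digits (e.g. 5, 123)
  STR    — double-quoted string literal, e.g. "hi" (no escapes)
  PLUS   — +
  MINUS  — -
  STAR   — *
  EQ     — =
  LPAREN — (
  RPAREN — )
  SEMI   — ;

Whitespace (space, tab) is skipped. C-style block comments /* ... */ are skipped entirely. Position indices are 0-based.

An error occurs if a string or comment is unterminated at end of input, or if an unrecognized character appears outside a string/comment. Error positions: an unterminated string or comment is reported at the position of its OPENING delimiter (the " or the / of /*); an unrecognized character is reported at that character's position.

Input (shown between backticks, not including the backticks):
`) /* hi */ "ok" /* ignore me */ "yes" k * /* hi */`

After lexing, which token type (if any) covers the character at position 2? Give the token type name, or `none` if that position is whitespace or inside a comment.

Answer: none

Derivation:
pos=0: emit RPAREN ')'
pos=2: enter COMMENT mode (saw '/*')
exit COMMENT mode (now at pos=10)
pos=11: enter STRING mode
pos=11: emit STR "ok" (now at pos=15)
pos=16: enter COMMENT mode (saw '/*')
exit COMMENT mode (now at pos=31)
pos=32: enter STRING mode
pos=32: emit STR "yes" (now at pos=37)
pos=38: emit ID 'k' (now at pos=39)
pos=40: emit STAR '*'
pos=42: enter COMMENT mode (saw '/*')
exit COMMENT mode (now at pos=50)
DONE. 5 tokens: [RPAREN, STR, STR, ID, STAR]
Position 2: char is '/' -> none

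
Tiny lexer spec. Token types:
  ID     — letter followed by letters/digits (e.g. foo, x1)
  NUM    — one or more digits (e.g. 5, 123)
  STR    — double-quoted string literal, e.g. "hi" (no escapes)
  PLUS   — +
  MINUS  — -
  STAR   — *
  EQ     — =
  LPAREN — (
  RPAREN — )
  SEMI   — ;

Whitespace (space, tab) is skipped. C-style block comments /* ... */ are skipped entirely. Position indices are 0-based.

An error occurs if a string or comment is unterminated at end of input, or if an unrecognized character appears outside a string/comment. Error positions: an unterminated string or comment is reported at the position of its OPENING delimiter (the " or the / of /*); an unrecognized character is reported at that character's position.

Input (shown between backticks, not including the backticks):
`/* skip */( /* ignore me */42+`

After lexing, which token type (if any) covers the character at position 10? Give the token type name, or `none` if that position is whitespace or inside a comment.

pos=0: enter COMMENT mode (saw '/*')
exit COMMENT mode (now at pos=10)
pos=10: emit LPAREN '('
pos=12: enter COMMENT mode (saw '/*')
exit COMMENT mode (now at pos=27)
pos=27: emit NUM '42' (now at pos=29)
pos=29: emit PLUS '+'
DONE. 3 tokens: [LPAREN, NUM, PLUS]
Position 10: char is '(' -> LPAREN

Answer: LPAREN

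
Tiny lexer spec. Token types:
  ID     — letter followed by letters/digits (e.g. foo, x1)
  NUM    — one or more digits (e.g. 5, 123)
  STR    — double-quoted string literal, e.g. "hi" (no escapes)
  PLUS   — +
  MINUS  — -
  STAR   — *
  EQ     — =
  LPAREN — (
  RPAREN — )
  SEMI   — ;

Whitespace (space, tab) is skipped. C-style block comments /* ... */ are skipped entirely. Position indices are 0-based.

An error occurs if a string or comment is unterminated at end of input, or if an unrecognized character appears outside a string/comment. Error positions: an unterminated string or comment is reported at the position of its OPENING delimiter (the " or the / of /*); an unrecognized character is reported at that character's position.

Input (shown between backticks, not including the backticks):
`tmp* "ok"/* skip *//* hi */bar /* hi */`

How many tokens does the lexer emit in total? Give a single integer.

Answer: 4

Derivation:
pos=0: emit ID 'tmp' (now at pos=3)
pos=3: emit STAR '*'
pos=5: enter STRING mode
pos=5: emit STR "ok" (now at pos=9)
pos=9: enter COMMENT mode (saw '/*')
exit COMMENT mode (now at pos=19)
pos=19: enter COMMENT mode (saw '/*')
exit COMMENT mode (now at pos=27)
pos=27: emit ID 'bar' (now at pos=30)
pos=31: enter COMMENT mode (saw '/*')
exit COMMENT mode (now at pos=39)
DONE. 4 tokens: [ID, STAR, STR, ID]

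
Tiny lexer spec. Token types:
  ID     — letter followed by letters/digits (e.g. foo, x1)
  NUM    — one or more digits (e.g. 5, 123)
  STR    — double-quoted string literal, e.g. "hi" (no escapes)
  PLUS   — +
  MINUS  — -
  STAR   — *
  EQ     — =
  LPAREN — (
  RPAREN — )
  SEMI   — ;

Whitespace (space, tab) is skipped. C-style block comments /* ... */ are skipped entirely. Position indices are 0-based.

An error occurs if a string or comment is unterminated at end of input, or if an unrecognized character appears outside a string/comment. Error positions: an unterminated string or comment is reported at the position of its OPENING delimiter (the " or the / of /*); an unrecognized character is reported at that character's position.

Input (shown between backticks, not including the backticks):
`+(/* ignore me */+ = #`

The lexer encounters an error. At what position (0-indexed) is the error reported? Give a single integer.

pos=0: emit PLUS '+'
pos=1: emit LPAREN '('
pos=2: enter COMMENT mode (saw '/*')
exit COMMENT mode (now at pos=17)
pos=17: emit PLUS '+'
pos=19: emit EQ '='
pos=21: ERROR — unrecognized char '#'

Answer: 21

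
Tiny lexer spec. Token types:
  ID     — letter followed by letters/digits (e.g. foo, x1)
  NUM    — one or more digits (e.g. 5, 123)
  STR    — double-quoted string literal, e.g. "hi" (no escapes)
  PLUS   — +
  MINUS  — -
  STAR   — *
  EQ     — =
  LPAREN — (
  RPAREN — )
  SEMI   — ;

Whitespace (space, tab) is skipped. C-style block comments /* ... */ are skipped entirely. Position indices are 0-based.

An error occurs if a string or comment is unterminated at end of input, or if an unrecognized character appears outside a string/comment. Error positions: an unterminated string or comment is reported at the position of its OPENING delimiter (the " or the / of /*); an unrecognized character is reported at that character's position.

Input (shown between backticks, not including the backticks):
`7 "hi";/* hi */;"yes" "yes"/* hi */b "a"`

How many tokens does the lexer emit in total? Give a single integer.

pos=0: emit NUM '7' (now at pos=1)
pos=2: enter STRING mode
pos=2: emit STR "hi" (now at pos=6)
pos=6: emit SEMI ';'
pos=7: enter COMMENT mode (saw '/*')
exit COMMENT mode (now at pos=15)
pos=15: emit SEMI ';'
pos=16: enter STRING mode
pos=16: emit STR "yes" (now at pos=21)
pos=22: enter STRING mode
pos=22: emit STR "yes" (now at pos=27)
pos=27: enter COMMENT mode (saw '/*')
exit COMMENT mode (now at pos=35)
pos=35: emit ID 'b' (now at pos=36)
pos=37: enter STRING mode
pos=37: emit STR "a" (now at pos=40)
DONE. 8 tokens: [NUM, STR, SEMI, SEMI, STR, STR, ID, STR]

Answer: 8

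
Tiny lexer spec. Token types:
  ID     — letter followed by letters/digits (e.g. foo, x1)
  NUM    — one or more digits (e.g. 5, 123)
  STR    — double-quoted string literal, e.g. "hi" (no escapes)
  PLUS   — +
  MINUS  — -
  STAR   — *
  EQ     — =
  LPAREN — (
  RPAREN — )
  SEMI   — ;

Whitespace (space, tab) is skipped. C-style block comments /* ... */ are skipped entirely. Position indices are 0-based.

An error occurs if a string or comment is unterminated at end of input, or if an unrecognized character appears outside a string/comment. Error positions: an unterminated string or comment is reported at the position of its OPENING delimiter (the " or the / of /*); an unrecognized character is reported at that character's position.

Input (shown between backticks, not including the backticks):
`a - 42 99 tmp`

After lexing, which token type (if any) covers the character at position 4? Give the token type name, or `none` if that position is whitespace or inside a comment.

pos=0: emit ID 'a' (now at pos=1)
pos=2: emit MINUS '-'
pos=4: emit NUM '42' (now at pos=6)
pos=7: emit NUM '99' (now at pos=9)
pos=10: emit ID 'tmp' (now at pos=13)
DONE. 5 tokens: [ID, MINUS, NUM, NUM, ID]
Position 4: char is '4' -> NUM

Answer: NUM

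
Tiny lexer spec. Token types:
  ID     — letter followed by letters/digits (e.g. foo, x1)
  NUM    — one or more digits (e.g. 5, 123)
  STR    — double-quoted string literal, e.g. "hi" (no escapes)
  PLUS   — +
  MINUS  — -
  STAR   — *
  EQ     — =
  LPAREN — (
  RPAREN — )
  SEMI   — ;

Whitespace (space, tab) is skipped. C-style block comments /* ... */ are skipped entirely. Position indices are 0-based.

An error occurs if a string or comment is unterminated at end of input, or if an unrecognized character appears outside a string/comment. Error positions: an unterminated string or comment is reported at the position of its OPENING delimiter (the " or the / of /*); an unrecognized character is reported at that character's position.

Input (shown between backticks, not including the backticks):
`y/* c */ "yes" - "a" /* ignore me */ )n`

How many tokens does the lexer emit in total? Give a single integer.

Answer: 6

Derivation:
pos=0: emit ID 'y' (now at pos=1)
pos=1: enter COMMENT mode (saw '/*')
exit COMMENT mode (now at pos=8)
pos=9: enter STRING mode
pos=9: emit STR "yes" (now at pos=14)
pos=15: emit MINUS '-'
pos=17: enter STRING mode
pos=17: emit STR "a" (now at pos=20)
pos=21: enter COMMENT mode (saw '/*')
exit COMMENT mode (now at pos=36)
pos=37: emit RPAREN ')'
pos=38: emit ID 'n' (now at pos=39)
DONE. 6 tokens: [ID, STR, MINUS, STR, RPAREN, ID]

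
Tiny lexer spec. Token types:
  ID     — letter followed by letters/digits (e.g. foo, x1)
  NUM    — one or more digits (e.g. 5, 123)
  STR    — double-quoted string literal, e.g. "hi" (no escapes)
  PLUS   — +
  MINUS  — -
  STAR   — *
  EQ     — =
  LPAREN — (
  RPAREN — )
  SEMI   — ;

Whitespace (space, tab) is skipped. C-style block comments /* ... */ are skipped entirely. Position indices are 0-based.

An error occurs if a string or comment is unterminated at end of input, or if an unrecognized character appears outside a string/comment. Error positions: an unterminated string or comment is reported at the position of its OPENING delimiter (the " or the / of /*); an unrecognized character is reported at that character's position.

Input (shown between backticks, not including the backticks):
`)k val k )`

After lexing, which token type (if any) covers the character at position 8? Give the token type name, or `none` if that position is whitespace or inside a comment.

pos=0: emit RPAREN ')'
pos=1: emit ID 'k' (now at pos=2)
pos=3: emit ID 'val' (now at pos=6)
pos=7: emit ID 'k' (now at pos=8)
pos=9: emit RPAREN ')'
DONE. 5 tokens: [RPAREN, ID, ID, ID, RPAREN]
Position 8: char is ' ' -> none

Answer: none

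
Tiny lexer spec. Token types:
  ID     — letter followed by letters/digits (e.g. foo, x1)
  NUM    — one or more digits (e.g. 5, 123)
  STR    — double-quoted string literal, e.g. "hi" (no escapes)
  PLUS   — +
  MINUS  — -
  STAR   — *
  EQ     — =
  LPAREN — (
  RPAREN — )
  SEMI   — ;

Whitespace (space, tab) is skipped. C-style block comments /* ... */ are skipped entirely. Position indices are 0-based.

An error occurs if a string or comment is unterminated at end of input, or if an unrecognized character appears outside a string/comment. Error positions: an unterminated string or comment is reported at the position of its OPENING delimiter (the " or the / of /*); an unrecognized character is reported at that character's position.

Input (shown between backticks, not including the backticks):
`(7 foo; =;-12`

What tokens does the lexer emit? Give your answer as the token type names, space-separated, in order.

pos=0: emit LPAREN '('
pos=1: emit NUM '7' (now at pos=2)
pos=3: emit ID 'foo' (now at pos=6)
pos=6: emit SEMI ';'
pos=8: emit EQ '='
pos=9: emit SEMI ';'
pos=10: emit MINUS '-'
pos=11: emit NUM '12' (now at pos=13)
DONE. 8 tokens: [LPAREN, NUM, ID, SEMI, EQ, SEMI, MINUS, NUM]

Answer: LPAREN NUM ID SEMI EQ SEMI MINUS NUM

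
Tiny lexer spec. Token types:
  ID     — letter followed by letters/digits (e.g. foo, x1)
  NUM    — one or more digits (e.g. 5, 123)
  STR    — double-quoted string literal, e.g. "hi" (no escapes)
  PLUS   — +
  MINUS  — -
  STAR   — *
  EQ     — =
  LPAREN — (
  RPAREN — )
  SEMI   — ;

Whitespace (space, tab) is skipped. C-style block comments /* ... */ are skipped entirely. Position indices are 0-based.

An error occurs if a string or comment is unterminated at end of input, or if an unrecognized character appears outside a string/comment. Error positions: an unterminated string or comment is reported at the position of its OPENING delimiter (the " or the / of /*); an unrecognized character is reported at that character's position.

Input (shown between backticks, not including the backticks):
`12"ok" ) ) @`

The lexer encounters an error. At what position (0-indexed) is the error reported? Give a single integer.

Answer: 11

Derivation:
pos=0: emit NUM '12' (now at pos=2)
pos=2: enter STRING mode
pos=2: emit STR "ok" (now at pos=6)
pos=7: emit RPAREN ')'
pos=9: emit RPAREN ')'
pos=11: ERROR — unrecognized char '@'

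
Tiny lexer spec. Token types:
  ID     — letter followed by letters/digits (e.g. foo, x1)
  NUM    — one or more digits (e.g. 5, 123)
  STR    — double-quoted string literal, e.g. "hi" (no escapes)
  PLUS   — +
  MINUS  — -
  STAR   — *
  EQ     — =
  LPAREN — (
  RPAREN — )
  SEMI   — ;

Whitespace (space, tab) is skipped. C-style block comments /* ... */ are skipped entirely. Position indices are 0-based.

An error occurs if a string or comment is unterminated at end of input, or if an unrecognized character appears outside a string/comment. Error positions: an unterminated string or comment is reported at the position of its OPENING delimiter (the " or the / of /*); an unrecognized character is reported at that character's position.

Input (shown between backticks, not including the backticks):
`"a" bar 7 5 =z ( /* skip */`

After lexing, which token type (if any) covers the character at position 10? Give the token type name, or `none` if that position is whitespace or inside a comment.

pos=0: enter STRING mode
pos=0: emit STR "a" (now at pos=3)
pos=4: emit ID 'bar' (now at pos=7)
pos=8: emit NUM '7' (now at pos=9)
pos=10: emit NUM '5' (now at pos=11)
pos=12: emit EQ '='
pos=13: emit ID 'z' (now at pos=14)
pos=15: emit LPAREN '('
pos=17: enter COMMENT mode (saw '/*')
exit COMMENT mode (now at pos=27)
DONE. 7 tokens: [STR, ID, NUM, NUM, EQ, ID, LPAREN]
Position 10: char is '5' -> NUM

Answer: NUM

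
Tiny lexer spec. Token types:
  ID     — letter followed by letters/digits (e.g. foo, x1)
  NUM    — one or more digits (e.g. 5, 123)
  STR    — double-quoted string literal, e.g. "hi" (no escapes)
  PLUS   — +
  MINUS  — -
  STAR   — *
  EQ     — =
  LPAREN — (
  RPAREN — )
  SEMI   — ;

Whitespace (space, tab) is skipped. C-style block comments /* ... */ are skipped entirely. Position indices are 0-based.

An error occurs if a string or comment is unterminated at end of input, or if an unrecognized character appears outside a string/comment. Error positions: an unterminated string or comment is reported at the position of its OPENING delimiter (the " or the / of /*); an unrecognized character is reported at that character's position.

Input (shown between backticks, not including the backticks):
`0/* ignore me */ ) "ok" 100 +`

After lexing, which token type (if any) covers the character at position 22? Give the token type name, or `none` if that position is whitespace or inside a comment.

Answer: STR

Derivation:
pos=0: emit NUM '0' (now at pos=1)
pos=1: enter COMMENT mode (saw '/*')
exit COMMENT mode (now at pos=16)
pos=17: emit RPAREN ')'
pos=19: enter STRING mode
pos=19: emit STR "ok" (now at pos=23)
pos=24: emit NUM '100' (now at pos=27)
pos=28: emit PLUS '+'
DONE. 5 tokens: [NUM, RPAREN, STR, NUM, PLUS]
Position 22: char is '"' -> STR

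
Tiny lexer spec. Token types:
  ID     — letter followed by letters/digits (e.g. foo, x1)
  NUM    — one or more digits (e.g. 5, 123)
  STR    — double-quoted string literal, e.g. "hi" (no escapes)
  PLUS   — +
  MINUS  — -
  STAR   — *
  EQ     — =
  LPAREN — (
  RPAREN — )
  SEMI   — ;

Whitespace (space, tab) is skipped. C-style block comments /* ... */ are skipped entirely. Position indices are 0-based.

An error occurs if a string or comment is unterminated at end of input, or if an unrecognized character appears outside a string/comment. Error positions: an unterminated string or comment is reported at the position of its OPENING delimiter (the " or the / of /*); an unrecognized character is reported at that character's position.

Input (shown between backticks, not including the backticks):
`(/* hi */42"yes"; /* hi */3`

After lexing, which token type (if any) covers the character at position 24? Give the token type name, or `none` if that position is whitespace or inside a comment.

Answer: none

Derivation:
pos=0: emit LPAREN '('
pos=1: enter COMMENT mode (saw '/*')
exit COMMENT mode (now at pos=9)
pos=9: emit NUM '42' (now at pos=11)
pos=11: enter STRING mode
pos=11: emit STR "yes" (now at pos=16)
pos=16: emit SEMI ';'
pos=18: enter COMMENT mode (saw '/*')
exit COMMENT mode (now at pos=26)
pos=26: emit NUM '3' (now at pos=27)
DONE. 5 tokens: [LPAREN, NUM, STR, SEMI, NUM]
Position 24: char is '*' -> none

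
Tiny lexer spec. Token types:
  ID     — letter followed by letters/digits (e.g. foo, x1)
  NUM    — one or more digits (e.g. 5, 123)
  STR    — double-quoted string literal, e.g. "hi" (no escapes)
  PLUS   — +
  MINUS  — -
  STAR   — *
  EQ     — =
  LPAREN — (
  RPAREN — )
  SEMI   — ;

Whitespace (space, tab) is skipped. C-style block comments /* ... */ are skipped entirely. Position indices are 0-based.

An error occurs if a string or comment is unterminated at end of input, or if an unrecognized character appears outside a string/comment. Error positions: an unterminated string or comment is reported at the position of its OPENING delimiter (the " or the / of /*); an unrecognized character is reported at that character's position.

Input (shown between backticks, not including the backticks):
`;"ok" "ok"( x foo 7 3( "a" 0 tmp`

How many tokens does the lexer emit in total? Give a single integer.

pos=0: emit SEMI ';'
pos=1: enter STRING mode
pos=1: emit STR "ok" (now at pos=5)
pos=6: enter STRING mode
pos=6: emit STR "ok" (now at pos=10)
pos=10: emit LPAREN '('
pos=12: emit ID 'x' (now at pos=13)
pos=14: emit ID 'foo' (now at pos=17)
pos=18: emit NUM '7' (now at pos=19)
pos=20: emit NUM '3' (now at pos=21)
pos=21: emit LPAREN '('
pos=23: enter STRING mode
pos=23: emit STR "a" (now at pos=26)
pos=27: emit NUM '0' (now at pos=28)
pos=29: emit ID 'tmp' (now at pos=32)
DONE. 12 tokens: [SEMI, STR, STR, LPAREN, ID, ID, NUM, NUM, LPAREN, STR, NUM, ID]

Answer: 12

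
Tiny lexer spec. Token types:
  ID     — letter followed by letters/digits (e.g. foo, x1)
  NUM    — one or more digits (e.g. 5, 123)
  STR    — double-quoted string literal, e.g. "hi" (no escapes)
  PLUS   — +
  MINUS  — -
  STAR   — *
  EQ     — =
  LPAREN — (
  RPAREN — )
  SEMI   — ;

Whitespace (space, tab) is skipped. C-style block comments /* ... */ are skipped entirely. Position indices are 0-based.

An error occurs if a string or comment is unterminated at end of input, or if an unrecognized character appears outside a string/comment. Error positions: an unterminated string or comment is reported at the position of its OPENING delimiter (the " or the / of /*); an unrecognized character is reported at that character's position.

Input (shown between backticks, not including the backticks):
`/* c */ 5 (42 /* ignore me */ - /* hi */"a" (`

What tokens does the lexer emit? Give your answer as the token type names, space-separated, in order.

pos=0: enter COMMENT mode (saw '/*')
exit COMMENT mode (now at pos=7)
pos=8: emit NUM '5' (now at pos=9)
pos=10: emit LPAREN '('
pos=11: emit NUM '42' (now at pos=13)
pos=14: enter COMMENT mode (saw '/*')
exit COMMENT mode (now at pos=29)
pos=30: emit MINUS '-'
pos=32: enter COMMENT mode (saw '/*')
exit COMMENT mode (now at pos=40)
pos=40: enter STRING mode
pos=40: emit STR "a" (now at pos=43)
pos=44: emit LPAREN '('
DONE. 6 tokens: [NUM, LPAREN, NUM, MINUS, STR, LPAREN]

Answer: NUM LPAREN NUM MINUS STR LPAREN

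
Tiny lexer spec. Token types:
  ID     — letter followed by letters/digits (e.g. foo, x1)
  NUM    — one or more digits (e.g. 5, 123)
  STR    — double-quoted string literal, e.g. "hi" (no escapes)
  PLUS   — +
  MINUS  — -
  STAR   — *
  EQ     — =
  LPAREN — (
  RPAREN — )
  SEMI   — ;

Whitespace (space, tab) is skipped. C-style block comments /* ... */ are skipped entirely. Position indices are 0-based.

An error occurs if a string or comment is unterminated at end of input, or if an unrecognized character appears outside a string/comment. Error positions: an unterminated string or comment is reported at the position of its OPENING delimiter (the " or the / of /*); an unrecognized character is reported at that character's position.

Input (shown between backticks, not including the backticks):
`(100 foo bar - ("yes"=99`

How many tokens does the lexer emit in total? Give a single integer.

pos=0: emit LPAREN '('
pos=1: emit NUM '100' (now at pos=4)
pos=5: emit ID 'foo' (now at pos=8)
pos=9: emit ID 'bar' (now at pos=12)
pos=13: emit MINUS '-'
pos=15: emit LPAREN '('
pos=16: enter STRING mode
pos=16: emit STR "yes" (now at pos=21)
pos=21: emit EQ '='
pos=22: emit NUM '99' (now at pos=24)
DONE. 9 tokens: [LPAREN, NUM, ID, ID, MINUS, LPAREN, STR, EQ, NUM]

Answer: 9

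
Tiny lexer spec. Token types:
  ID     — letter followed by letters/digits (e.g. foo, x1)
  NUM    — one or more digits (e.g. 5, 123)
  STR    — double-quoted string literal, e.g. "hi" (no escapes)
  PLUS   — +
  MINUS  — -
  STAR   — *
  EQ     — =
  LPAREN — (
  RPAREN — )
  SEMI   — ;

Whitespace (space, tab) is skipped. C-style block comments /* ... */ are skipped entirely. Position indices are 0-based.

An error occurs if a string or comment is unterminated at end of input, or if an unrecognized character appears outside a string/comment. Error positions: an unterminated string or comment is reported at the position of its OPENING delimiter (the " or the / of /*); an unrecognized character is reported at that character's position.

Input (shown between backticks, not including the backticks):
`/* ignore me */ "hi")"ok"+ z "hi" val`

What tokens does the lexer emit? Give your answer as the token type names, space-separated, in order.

pos=0: enter COMMENT mode (saw '/*')
exit COMMENT mode (now at pos=15)
pos=16: enter STRING mode
pos=16: emit STR "hi" (now at pos=20)
pos=20: emit RPAREN ')'
pos=21: enter STRING mode
pos=21: emit STR "ok" (now at pos=25)
pos=25: emit PLUS '+'
pos=27: emit ID 'z' (now at pos=28)
pos=29: enter STRING mode
pos=29: emit STR "hi" (now at pos=33)
pos=34: emit ID 'val' (now at pos=37)
DONE. 7 tokens: [STR, RPAREN, STR, PLUS, ID, STR, ID]

Answer: STR RPAREN STR PLUS ID STR ID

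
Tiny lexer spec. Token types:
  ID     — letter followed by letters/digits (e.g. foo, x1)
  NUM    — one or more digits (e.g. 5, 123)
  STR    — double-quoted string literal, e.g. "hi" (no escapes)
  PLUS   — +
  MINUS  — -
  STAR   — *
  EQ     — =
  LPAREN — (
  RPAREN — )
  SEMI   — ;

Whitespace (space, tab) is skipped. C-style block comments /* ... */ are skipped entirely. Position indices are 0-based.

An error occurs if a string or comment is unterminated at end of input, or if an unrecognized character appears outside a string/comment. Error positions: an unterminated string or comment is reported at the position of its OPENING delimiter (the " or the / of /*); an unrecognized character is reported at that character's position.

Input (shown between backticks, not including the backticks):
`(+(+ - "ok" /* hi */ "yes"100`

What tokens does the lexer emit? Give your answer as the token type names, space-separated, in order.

Answer: LPAREN PLUS LPAREN PLUS MINUS STR STR NUM

Derivation:
pos=0: emit LPAREN '('
pos=1: emit PLUS '+'
pos=2: emit LPAREN '('
pos=3: emit PLUS '+'
pos=5: emit MINUS '-'
pos=7: enter STRING mode
pos=7: emit STR "ok" (now at pos=11)
pos=12: enter COMMENT mode (saw '/*')
exit COMMENT mode (now at pos=20)
pos=21: enter STRING mode
pos=21: emit STR "yes" (now at pos=26)
pos=26: emit NUM '100' (now at pos=29)
DONE. 8 tokens: [LPAREN, PLUS, LPAREN, PLUS, MINUS, STR, STR, NUM]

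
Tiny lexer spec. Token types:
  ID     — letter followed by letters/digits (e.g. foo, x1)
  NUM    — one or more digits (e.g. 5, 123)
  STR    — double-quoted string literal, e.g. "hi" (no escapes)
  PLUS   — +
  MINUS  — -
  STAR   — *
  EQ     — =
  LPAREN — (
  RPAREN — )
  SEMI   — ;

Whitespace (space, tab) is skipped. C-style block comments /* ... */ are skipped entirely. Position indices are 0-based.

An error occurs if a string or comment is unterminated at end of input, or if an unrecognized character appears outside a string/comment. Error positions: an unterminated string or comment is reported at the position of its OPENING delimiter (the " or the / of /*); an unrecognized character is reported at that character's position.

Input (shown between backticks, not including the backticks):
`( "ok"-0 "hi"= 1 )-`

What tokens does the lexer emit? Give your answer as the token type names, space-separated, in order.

Answer: LPAREN STR MINUS NUM STR EQ NUM RPAREN MINUS

Derivation:
pos=0: emit LPAREN '('
pos=2: enter STRING mode
pos=2: emit STR "ok" (now at pos=6)
pos=6: emit MINUS '-'
pos=7: emit NUM '0' (now at pos=8)
pos=9: enter STRING mode
pos=9: emit STR "hi" (now at pos=13)
pos=13: emit EQ '='
pos=15: emit NUM '1' (now at pos=16)
pos=17: emit RPAREN ')'
pos=18: emit MINUS '-'
DONE. 9 tokens: [LPAREN, STR, MINUS, NUM, STR, EQ, NUM, RPAREN, MINUS]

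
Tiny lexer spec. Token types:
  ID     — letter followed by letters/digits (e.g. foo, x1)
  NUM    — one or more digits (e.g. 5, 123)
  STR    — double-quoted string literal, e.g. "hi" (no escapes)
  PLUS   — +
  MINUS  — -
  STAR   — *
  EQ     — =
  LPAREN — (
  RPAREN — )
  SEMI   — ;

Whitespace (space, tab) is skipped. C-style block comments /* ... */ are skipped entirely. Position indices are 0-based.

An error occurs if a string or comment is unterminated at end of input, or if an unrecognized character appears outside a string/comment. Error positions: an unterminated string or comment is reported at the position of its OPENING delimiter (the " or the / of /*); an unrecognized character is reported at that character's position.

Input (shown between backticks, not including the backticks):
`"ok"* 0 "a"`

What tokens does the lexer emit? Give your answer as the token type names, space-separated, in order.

pos=0: enter STRING mode
pos=0: emit STR "ok" (now at pos=4)
pos=4: emit STAR '*'
pos=6: emit NUM '0' (now at pos=7)
pos=8: enter STRING mode
pos=8: emit STR "a" (now at pos=11)
DONE. 4 tokens: [STR, STAR, NUM, STR]

Answer: STR STAR NUM STR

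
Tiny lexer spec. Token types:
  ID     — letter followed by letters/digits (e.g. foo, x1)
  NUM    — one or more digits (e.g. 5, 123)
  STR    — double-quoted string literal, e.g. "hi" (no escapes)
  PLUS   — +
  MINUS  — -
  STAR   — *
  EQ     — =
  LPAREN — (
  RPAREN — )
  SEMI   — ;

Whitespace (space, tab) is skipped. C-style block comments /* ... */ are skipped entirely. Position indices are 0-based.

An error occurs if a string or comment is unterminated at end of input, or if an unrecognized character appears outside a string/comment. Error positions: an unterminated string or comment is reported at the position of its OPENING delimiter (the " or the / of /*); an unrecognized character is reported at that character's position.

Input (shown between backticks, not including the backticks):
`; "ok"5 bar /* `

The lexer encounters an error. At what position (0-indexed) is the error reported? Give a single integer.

pos=0: emit SEMI ';'
pos=2: enter STRING mode
pos=2: emit STR "ok" (now at pos=6)
pos=6: emit NUM '5' (now at pos=7)
pos=8: emit ID 'bar' (now at pos=11)
pos=12: enter COMMENT mode (saw '/*')
pos=12: ERROR — unterminated comment (reached EOF)

Answer: 12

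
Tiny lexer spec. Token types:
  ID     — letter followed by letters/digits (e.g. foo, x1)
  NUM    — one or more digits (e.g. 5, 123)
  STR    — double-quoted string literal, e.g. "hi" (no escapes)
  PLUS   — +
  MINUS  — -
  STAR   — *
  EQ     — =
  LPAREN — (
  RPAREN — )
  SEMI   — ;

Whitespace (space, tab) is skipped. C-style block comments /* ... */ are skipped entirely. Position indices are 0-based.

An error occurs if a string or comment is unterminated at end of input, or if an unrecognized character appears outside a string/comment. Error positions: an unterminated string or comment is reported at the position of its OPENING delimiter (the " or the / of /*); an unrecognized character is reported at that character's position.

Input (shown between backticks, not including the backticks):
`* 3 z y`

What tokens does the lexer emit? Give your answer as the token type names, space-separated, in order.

Answer: STAR NUM ID ID

Derivation:
pos=0: emit STAR '*'
pos=2: emit NUM '3' (now at pos=3)
pos=4: emit ID 'z' (now at pos=5)
pos=6: emit ID 'y' (now at pos=7)
DONE. 4 tokens: [STAR, NUM, ID, ID]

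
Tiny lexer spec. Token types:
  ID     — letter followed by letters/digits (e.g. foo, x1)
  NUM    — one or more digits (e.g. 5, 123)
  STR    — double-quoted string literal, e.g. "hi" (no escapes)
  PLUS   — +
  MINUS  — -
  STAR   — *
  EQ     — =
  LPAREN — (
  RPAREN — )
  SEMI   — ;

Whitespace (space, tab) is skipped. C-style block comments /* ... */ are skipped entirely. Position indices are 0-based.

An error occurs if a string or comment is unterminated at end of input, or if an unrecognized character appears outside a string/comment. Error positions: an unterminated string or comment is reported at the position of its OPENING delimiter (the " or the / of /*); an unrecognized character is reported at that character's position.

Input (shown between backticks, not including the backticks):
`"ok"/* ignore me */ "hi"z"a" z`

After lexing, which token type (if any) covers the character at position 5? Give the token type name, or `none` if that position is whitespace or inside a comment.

pos=0: enter STRING mode
pos=0: emit STR "ok" (now at pos=4)
pos=4: enter COMMENT mode (saw '/*')
exit COMMENT mode (now at pos=19)
pos=20: enter STRING mode
pos=20: emit STR "hi" (now at pos=24)
pos=24: emit ID 'z' (now at pos=25)
pos=25: enter STRING mode
pos=25: emit STR "a" (now at pos=28)
pos=29: emit ID 'z' (now at pos=30)
DONE. 5 tokens: [STR, STR, ID, STR, ID]
Position 5: char is '*' -> none

Answer: none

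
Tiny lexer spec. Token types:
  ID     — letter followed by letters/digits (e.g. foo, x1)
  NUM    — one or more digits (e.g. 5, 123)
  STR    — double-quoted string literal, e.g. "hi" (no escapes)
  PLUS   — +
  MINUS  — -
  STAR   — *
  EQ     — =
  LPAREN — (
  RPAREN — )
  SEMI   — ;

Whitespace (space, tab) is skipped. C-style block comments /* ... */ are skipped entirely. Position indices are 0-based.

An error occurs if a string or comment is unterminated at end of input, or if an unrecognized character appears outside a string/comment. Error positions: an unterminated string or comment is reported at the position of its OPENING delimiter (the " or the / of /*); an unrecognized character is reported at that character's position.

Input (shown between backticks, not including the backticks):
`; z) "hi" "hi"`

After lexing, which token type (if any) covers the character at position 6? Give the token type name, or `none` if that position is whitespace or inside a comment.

Answer: STR

Derivation:
pos=0: emit SEMI ';'
pos=2: emit ID 'z' (now at pos=3)
pos=3: emit RPAREN ')'
pos=5: enter STRING mode
pos=5: emit STR "hi" (now at pos=9)
pos=10: enter STRING mode
pos=10: emit STR "hi" (now at pos=14)
DONE. 5 tokens: [SEMI, ID, RPAREN, STR, STR]
Position 6: char is 'h' -> STR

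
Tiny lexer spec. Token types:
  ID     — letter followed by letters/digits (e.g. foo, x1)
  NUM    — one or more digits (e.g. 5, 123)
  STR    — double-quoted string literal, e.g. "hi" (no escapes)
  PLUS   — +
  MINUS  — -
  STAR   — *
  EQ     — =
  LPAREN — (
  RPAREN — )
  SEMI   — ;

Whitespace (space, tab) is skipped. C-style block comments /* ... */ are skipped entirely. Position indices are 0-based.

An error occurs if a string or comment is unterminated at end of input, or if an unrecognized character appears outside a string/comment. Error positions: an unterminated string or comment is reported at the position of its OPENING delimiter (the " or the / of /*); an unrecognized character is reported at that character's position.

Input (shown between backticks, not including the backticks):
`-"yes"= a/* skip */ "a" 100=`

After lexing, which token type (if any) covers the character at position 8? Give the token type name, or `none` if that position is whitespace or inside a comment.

pos=0: emit MINUS '-'
pos=1: enter STRING mode
pos=1: emit STR "yes" (now at pos=6)
pos=6: emit EQ '='
pos=8: emit ID 'a' (now at pos=9)
pos=9: enter COMMENT mode (saw '/*')
exit COMMENT mode (now at pos=19)
pos=20: enter STRING mode
pos=20: emit STR "a" (now at pos=23)
pos=24: emit NUM '100' (now at pos=27)
pos=27: emit EQ '='
DONE. 7 tokens: [MINUS, STR, EQ, ID, STR, NUM, EQ]
Position 8: char is 'a' -> ID

Answer: ID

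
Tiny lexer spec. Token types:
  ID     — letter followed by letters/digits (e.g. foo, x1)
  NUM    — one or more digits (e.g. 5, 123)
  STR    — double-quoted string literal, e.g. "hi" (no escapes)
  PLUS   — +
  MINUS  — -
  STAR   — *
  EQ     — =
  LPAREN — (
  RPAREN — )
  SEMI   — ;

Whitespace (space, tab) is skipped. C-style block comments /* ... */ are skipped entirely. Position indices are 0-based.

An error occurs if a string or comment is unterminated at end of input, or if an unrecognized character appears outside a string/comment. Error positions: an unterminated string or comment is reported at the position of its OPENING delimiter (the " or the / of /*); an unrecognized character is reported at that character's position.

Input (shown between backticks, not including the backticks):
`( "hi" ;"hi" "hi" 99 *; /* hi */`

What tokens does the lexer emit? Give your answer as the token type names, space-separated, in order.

Answer: LPAREN STR SEMI STR STR NUM STAR SEMI

Derivation:
pos=0: emit LPAREN '('
pos=2: enter STRING mode
pos=2: emit STR "hi" (now at pos=6)
pos=7: emit SEMI ';'
pos=8: enter STRING mode
pos=8: emit STR "hi" (now at pos=12)
pos=13: enter STRING mode
pos=13: emit STR "hi" (now at pos=17)
pos=18: emit NUM '99' (now at pos=20)
pos=21: emit STAR '*'
pos=22: emit SEMI ';'
pos=24: enter COMMENT mode (saw '/*')
exit COMMENT mode (now at pos=32)
DONE. 8 tokens: [LPAREN, STR, SEMI, STR, STR, NUM, STAR, SEMI]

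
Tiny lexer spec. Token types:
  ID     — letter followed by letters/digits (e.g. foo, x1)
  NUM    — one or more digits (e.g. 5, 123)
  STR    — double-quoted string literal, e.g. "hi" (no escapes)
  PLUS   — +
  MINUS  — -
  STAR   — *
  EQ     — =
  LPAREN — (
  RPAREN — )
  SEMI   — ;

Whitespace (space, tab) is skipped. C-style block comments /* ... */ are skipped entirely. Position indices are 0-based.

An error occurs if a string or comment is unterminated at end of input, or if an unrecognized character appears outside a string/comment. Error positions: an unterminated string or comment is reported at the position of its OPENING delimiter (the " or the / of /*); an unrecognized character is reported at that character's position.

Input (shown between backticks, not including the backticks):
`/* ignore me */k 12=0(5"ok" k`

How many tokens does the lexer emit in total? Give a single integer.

Answer: 8

Derivation:
pos=0: enter COMMENT mode (saw '/*')
exit COMMENT mode (now at pos=15)
pos=15: emit ID 'k' (now at pos=16)
pos=17: emit NUM '12' (now at pos=19)
pos=19: emit EQ '='
pos=20: emit NUM '0' (now at pos=21)
pos=21: emit LPAREN '('
pos=22: emit NUM '5' (now at pos=23)
pos=23: enter STRING mode
pos=23: emit STR "ok" (now at pos=27)
pos=28: emit ID 'k' (now at pos=29)
DONE. 8 tokens: [ID, NUM, EQ, NUM, LPAREN, NUM, STR, ID]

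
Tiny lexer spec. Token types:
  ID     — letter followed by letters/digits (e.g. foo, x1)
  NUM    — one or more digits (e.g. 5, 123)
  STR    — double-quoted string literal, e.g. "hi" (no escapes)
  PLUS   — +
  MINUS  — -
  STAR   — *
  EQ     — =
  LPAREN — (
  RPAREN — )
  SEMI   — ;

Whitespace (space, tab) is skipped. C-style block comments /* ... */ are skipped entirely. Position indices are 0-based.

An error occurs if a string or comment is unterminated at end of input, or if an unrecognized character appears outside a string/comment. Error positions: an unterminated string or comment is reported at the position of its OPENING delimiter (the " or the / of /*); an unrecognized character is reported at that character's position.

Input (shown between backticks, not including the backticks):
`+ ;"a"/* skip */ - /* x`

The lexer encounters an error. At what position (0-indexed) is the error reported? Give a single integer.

pos=0: emit PLUS '+'
pos=2: emit SEMI ';'
pos=3: enter STRING mode
pos=3: emit STR "a" (now at pos=6)
pos=6: enter COMMENT mode (saw '/*')
exit COMMENT mode (now at pos=16)
pos=17: emit MINUS '-'
pos=19: enter COMMENT mode (saw '/*')
pos=19: ERROR — unterminated comment (reached EOF)

Answer: 19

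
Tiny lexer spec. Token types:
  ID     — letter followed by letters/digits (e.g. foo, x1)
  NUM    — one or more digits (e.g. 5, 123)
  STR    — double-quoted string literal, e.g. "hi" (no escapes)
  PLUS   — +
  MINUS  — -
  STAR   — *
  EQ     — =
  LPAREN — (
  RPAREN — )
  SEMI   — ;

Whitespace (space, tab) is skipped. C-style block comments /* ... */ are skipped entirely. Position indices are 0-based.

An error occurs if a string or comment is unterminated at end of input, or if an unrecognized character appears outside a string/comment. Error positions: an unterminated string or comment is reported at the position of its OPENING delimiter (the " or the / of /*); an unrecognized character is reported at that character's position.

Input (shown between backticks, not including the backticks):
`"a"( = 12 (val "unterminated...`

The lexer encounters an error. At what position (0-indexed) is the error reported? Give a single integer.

pos=0: enter STRING mode
pos=0: emit STR "a" (now at pos=3)
pos=3: emit LPAREN '('
pos=5: emit EQ '='
pos=7: emit NUM '12' (now at pos=9)
pos=10: emit LPAREN '('
pos=11: emit ID 'val' (now at pos=14)
pos=15: enter STRING mode
pos=15: ERROR — unterminated string

Answer: 15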